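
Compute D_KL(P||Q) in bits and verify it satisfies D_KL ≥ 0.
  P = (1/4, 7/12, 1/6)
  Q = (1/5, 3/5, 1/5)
0.0129 bits

KL divergence satisfies the Gibbs inequality: D_KL(P||Q) ≥ 0 for all distributions P, Q.

D_KL(P||Q) = Σ p(x) log(p(x)/q(x))
Term by term:
  x=0: 1/4 × log_2[(1/4)/(1/5)] = 0.0805
  x=1: 7/12 × log_2[(7/12)/(3/5)] = -0.0237
  x=2: 1/6 × log_2[(1/6)/(1/5)] = -0.0438
D_KL(P||Q) = 0.0129 bits

D_KL(P||Q) = 0.0129 ≥ 0 ✓

This non-negativity is a fundamental property: relative entropy cannot be negative because it measures how different Q is from P.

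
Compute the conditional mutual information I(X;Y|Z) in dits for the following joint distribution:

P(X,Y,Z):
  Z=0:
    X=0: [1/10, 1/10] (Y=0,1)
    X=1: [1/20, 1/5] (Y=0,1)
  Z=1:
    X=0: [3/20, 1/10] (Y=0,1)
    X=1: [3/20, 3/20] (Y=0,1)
0.0111 dits

Conditional mutual information: I(X;Y|Z) = H(X|Z) + H(Y|Z) - H(X,Y|Z)

H(Z) = 0.2989
H(X,Z) = 0.5977 → H(X|Z) = 0.2988
H(Y,Z) = 0.5878 → H(Y|Z) = 0.2890
H(X,Y,Z) = 0.8756 → H(X,Y|Z) = 0.5767

I(X;Y|Z) = 0.2988 + 0.2890 - 0.5767 = 0.0111 dits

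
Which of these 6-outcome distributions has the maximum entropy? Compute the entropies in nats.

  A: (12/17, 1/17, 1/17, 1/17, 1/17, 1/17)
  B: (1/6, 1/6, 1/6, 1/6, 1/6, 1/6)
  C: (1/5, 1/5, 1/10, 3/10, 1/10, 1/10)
B

For a discrete distribution over n outcomes, entropy is maximized by the uniform distribution.

Computing entropies:
H(A) = 1.0792 nats
H(B) = 1.7918 nats
H(C) = 1.6957 nats

The uniform distribution (where all probabilities equal 1/6) achieves the maximum entropy of log_e(6) = 1.7918 nats.

Distribution B has the highest entropy.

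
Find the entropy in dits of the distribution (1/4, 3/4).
0.2442 dits

Shannon entropy is H(X) = -Σ p(x) log p(x).

For P = (1/4, 3/4):
H = -1/4 × log_10(1/4) -3/4 × log_10(3/4)
H = 0.2442 dits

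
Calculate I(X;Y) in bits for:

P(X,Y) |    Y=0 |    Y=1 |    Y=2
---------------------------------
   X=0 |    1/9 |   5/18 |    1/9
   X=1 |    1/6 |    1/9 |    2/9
0.0885 bits

Mutual information: I(X;Y) = H(X) + H(Y) - H(X,Y)

Marginals:
P(X) = (1/2, 1/2), H(X) = 1.0000 bits
P(Y) = (5/18, 7/18, 1/3), H(Y) = 1.5715 bits

Joint entropy: H(X,Y) = 2.4830 bits

I(X;Y) = 1.0000 + 1.5715 - 2.4830 = 0.0885 bits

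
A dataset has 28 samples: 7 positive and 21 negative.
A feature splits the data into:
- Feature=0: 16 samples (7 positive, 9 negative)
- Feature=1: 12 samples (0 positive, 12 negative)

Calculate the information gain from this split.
0.2463 bits

Information Gain = H(Y) - H(Y|Feature)

Before split:
P(positive) = 7/28 = 0.2500
H(Y) = 0.8113 bits

After split:
Feature=0: H = 0.9887 bits (weight = 16/28)
Feature=1: H = 0.0000 bits (weight = 12/28)
H(Y|Feature) = (16/28)×0.9887 + (12/28)×0.0000 = 0.5650 bits

Information Gain = 0.8113 - 0.5650 = 0.2463 bits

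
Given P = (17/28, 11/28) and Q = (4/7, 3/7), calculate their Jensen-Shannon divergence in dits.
0.0003 dits

Jensen-Shannon divergence is:
JSD(P||Q) = 0.5 × D_KL(P||M) + 0.5 × D_KL(Q||M)
where M = 0.5 × (P + Q) is the mixture distribution.

M = 0.5 × (17/28, 11/28) + 0.5 × (4/7, 3/7) = (0.589286, 0.410714)

D_KL(P||M) = 0.0003 dits
D_KL(Q||M) = 0.0003 dits

JSD(P||Q) = 0.5 × 0.0003 + 0.5 × 0.0003 = 0.0003 dits

Unlike KL divergence, JSD is symmetric and bounded: 0 ≤ JSD ≤ log(2).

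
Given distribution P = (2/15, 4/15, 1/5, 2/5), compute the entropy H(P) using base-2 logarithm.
1.8892 bits

Shannon entropy is H(X) = -Σ p(x) log p(x).

For P = (2/15, 4/15, 1/5, 2/5):
H = -2/15 × log_2(2/15) -4/15 × log_2(4/15) -1/5 × log_2(1/5) -2/5 × log_2(2/5)
H = 1.8892 bits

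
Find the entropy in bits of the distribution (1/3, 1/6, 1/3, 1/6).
1.9183 bits

Shannon entropy is H(X) = -Σ p(x) log p(x).

For P = (1/3, 1/6, 1/3, 1/6):
H = -1/3 × log_2(1/3) -1/6 × log_2(1/6) -1/3 × log_2(1/3) -1/6 × log_2(1/6)
H = 1.9183 bits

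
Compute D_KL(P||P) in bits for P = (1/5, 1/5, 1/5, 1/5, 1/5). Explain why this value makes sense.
0.0000 bits

KL divergence satisfies the Gibbs inequality: D_KL(P||Q) ≥ 0 for all distributions P, Q.

D_KL(P||Q) = Σ p(x) log(p(x)/q(x))
Each term is p(x) × log_2(p(x)/p(x)) = p(x) × log_2(1) = 0, so the sum is 0.
D_KL(P||Q) = 0.0000 bits

When P = Q, the KL divergence is exactly 0, as there is no 'divergence' between identical distributions.

This non-negativity is a fundamental property: relative entropy cannot be negative because it measures how different Q is from P.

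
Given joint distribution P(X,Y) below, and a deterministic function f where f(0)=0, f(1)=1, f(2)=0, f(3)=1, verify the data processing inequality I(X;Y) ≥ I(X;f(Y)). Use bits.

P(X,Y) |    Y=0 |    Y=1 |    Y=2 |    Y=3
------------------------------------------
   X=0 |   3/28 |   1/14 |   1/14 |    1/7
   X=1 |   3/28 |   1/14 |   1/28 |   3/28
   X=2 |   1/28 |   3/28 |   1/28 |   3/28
I(X;Y) = 0.0455, I(X;f(Y)) = 0.0258, inequality holds: 0.0455 ≥ 0.0258

Data Processing Inequality: For any Markov chain X → Y → Z, we have I(X;Y) ≥ I(X;Z).

Here Z = f(Y) is a deterministic function of Y, forming X → Y → Z.

Original I(X;Y) = 0.0455 bits

After applying f:
P(X,Z) where Z=f(Y):
- P(X,Z=0) = P(X,Y=0) + P(X,Y=2)
- P(X,Z=1) = P(X,Y=1) + P(X,Y=3)

I(X;Z) = I(X;f(Y)) = 0.0258 bits

Verification: 0.0455 ≥ 0.0258 ✓

Information cannot be created by processing; the function f can only lose information about X.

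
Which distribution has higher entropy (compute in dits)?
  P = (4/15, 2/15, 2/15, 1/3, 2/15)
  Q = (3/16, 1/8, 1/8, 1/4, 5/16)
Q

Computing entropies in dits:
H(P) = 0.6621
H(Q) = 0.6705

Distribution Q has higher entropy.

Intuition: The distribution closer to uniform (more spread out) has higher entropy.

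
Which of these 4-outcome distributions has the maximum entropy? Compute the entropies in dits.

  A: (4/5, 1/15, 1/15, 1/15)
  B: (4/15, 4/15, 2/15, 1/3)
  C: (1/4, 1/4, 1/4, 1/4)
C

For a discrete distribution over n outcomes, entropy is maximized by the uniform distribution.

Computing entropies:
H(A) = 0.3127 dits
H(B) = 0.5819 dits
H(C) = 0.6021 dits

The uniform distribution (where all probabilities equal 1/4) achieves the maximum entropy of log_10(4) = 0.6021 dits.

Distribution C has the highest entropy.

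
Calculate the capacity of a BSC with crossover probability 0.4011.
0.0284 bits

For a binary symmetric channel (BSC) with error probability p:
Capacity C = 1 - H(p) bits per symbol

where H(p) = -p log₂(p) - (1-p) log₂(1-p) is the binary entropy function.

H(0.4011) = 0.9716 bits
C = 1 - 0.9716 = 0.0284 bits per symbol

This means we can reliably transmit up to 0.0284 bits of information per channel use.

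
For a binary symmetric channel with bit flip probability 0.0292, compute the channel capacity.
0.8096 bits

For a binary symmetric channel (BSC) with error probability p:
Capacity C = 1 - H(p) bits per symbol

where H(p) = -p log₂(p) - (1-p) log₂(1-p) is the binary entropy function.

H(0.0292) = 0.1904 bits
C = 1 - 0.1904 = 0.8096 bits per symbol

This means we can reliably transmit up to 0.8096 bits of information per channel use.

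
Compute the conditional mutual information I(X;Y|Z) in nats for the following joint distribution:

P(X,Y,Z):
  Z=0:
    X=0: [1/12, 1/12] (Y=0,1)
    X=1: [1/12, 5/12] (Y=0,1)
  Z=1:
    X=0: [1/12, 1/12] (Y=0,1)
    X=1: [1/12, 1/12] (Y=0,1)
0.0341 nats

Conditional mutual information: I(X;Y|Z) = H(X|Z) + H(Y|Z) - H(X,Y|Z)

H(Z) = 0.6365
H(X,Z) = 1.2425 → H(X|Z) = 0.6059
H(Y,Z) = 1.2425 → H(Y|Z) = 0.6059
H(X,Y,Z) = 1.8143 → H(X,Y|Z) = 1.1778

I(X;Y|Z) = 0.6059 + 0.6059 - 1.1778 = 0.0341 nats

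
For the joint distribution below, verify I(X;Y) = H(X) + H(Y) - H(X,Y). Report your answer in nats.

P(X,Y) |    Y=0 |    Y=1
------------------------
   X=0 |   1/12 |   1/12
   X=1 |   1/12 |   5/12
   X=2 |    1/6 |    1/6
I(X;Y) = 0.0647 nats

Mutual information has multiple equivalent forms:
- I(X;Y) = H(X) - H(X|Y)
- I(X;Y) = H(Y) - H(Y|X)
- I(X;Y) = H(X) + H(Y) - H(X,Y)

Computing all quantities:
H(X) = 1.0114, H(Y) = 0.6365, H(X,Y) = 1.5833
H(X|Y) = 0.9467, H(Y|X) = 0.5719

Verification:
H(X) - H(X|Y) = 1.0114 - 0.9467 = 0.0647
H(Y) - H(Y|X) = 0.6365 - 0.5719 = 0.0647
H(X) + H(Y) - H(X,Y) = 1.0114 + 0.6365 - 1.5833 = 0.0647

All forms give I(X;Y) = 0.0647 nats. ✓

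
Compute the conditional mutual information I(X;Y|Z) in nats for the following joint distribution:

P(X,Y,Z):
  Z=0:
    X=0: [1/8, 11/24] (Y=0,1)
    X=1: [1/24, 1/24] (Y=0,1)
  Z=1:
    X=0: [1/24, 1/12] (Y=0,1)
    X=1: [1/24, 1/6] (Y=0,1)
0.0177 nats

Conditional mutual information: I(X;Y|Z) = H(X|Z) + H(Y|Z) - H(X,Y|Z)

H(Z) = 0.6365
H(X,Z) = 1.1082 → H(X|Z) = 0.4717
H(Y,Z) = 1.1988 → H(Y|Z) = 0.5623
H(X,Y,Z) = 1.6529 → H(X,Y|Z) = 1.0164

I(X;Y|Z) = 0.4717 + 0.5623 - 1.0164 = 0.0177 nats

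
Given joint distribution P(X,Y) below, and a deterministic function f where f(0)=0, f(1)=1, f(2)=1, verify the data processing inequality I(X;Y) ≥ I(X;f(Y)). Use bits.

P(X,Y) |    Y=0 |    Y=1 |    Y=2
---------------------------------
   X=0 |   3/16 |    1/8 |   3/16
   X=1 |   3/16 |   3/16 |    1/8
I(X;Y) = 0.0182, I(X;f(Y)) = 0.0000, inequality holds: 0.0182 ≥ 0.0000

Data Processing Inequality: For any Markov chain X → Y → Z, we have I(X;Y) ≥ I(X;Z).

Here Z = f(Y) is a deterministic function of Y, forming X → Y → Z.

Original I(X;Y) = 0.0182 bits

After applying f:
P(X,Z) where Z=f(Y):
- P(X,Z=0) = P(X,Y=0)
- P(X,Z=1) = P(X,Y=1) + P(X,Y=2)

I(X;Z) = I(X;f(Y)) = 0.0000 bits

Verification: 0.0182 ≥ 0.0000 ✓

Information cannot be created by processing; the function f can only lose information about X.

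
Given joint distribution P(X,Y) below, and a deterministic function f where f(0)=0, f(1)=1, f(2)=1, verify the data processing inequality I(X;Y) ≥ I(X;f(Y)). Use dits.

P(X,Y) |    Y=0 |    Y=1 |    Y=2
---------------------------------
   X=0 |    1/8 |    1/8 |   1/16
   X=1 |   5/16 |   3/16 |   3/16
I(X;Y) = 0.0037, I(X;f(Y)) = 0.0006, inequality holds: 0.0037 ≥ 0.0006

Data Processing Inequality: For any Markov chain X → Y → Z, we have I(X;Y) ≥ I(X;Z).

Here Z = f(Y) is a deterministic function of Y, forming X → Y → Z.

Original I(X;Y) = 0.0037 dits

After applying f:
P(X,Z) where Z=f(Y):
- P(X,Z=0) = P(X,Y=0)
- P(X,Z=1) = P(X,Y=1) + P(X,Y=2)

I(X;Z) = I(X;f(Y)) = 0.0006 dits

Verification: 0.0037 ≥ 0.0006 ✓

Information cannot be created by processing; the function f can only lose information about X.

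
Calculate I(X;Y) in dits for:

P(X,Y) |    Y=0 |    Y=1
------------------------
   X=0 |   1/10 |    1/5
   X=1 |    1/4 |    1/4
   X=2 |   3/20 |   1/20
0.0187 dits

Mutual information: I(X;Y) = H(X) + H(Y) - H(X,Y)

Marginals:
P(X) = (3/10, 1/2, 1/5), H(X) = 0.4472 dits
P(Y) = (1/2, 1/2), H(Y) = 0.3010 dits

Joint entropy: H(X,Y) = 0.7295 dits

I(X;Y) = 0.4472 + 0.3010 - 0.7295 = 0.0187 dits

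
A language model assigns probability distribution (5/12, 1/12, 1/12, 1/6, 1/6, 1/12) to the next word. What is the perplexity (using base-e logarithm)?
4.8708

Perplexity is e^H (or exp(H) for natural log).

First, H = -Σ p log p = 1.5833 nats
Perplexity = e^1.5833 = 4.8708

Interpretation: The model's uncertainty is equivalent to choosing uniformly among 4.9 options.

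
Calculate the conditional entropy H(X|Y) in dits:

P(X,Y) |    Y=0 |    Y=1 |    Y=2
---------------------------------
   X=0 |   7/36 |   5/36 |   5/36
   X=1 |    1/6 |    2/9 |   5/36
0.2964 dits

Using the chain rule: H(X|Y) = H(X,Y) - H(Y)

First, compute H(X,Y) = 0.7704 dits

Marginal P(Y) = (13/36, 13/36, 5/18)
H(Y) = 0.4740 dits

H(X|Y) = H(X,Y) - H(Y) = 0.7704 - 0.4740 = 0.2964 dits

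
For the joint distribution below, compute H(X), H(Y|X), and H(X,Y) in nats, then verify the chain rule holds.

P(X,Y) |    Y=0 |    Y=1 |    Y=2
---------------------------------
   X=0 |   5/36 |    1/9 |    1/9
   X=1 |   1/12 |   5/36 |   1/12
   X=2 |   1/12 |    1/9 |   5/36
H(X,Y) = 2.1762, H(X) = 1.0963, H(Y|X) = 1.0799 (all in nats)

Chain rule: H(X,Y) = H(X) + H(Y|X)

Left side — joint entropy directly:
H(X,Y) = -Σ p(x,y) log p(x,y) = 2.1762 nats

Right side — compute H(Y|X) from the conditional distributions:
P(X) = (13/36, 11/36, 1/3), so H(X) = 1.0963 nats
H(Y|X) = Σ_x P(X=x) · H(Y|X=x):
  P(Y|X=0) = (5/13, 4/13, 4/13), H(Y|X=0) = 1.0928, weight P(X=0) = 13/36
  P(Y|X=1) = (3/11, 5/11, 3/11), H(Y|X=1) = 1.0671, weight P(X=1) = 11/36
  P(Y|X=2) = (1/4, 1/3, 5/12), H(Y|X=2) = 1.0776, weight P(X=2) = 1/3
H(Y|X) = 1.0799 nats

H(X) + H(Y|X) = 1.0963 + 1.0799 = 2.1762 nats

Both sides equal 2.1762 nats. ✓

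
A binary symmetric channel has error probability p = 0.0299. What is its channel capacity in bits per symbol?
0.8061 bits

For a binary symmetric channel (BSC) with error probability p:
Capacity C = 1 - H(p) bits per symbol

where H(p) = -p log₂(p) - (1-p) log₂(1-p) is the binary entropy function.

H(0.0299) = 0.1939 bits
C = 1 - 0.1939 = 0.8061 bits per symbol

This means we can reliably transmit up to 0.8061 bits of information per channel use.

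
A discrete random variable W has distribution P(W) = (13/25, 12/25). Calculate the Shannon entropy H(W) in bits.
0.9988 bits

Shannon entropy is H(X) = -Σ p(x) log p(x).

For P = (13/25, 12/25):
H = -13/25 × log_2(13/25) -12/25 × log_2(12/25)
H = 0.9988 bits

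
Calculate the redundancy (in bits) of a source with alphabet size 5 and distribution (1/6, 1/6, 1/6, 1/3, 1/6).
0.0703 bits

Redundancy measures how far a source is from maximum entropy:
R = H_max - H(X)

Maximum entropy for 5 symbols: H_max = log_2(5) = 2.3219 bits
Actual entropy: H(X) = 2.2516 bits
Redundancy: R = 2.3219 - 2.2516 = 0.0703 bits

This redundancy represents potential for compression: the source could be compressed by 0.0703 bits per symbol.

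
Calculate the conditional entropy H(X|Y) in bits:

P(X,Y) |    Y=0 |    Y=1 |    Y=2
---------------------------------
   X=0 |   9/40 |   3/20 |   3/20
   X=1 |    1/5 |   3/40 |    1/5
0.9754 bits

Using the chain rule: H(X|Y) = H(X,Y) - H(Y)

First, compute H(X,Y) = 2.5143 bits

Marginal P(Y) = (17/40, 9/40, 7/20)
H(Y) = 1.5389 bits

H(X|Y) = H(X,Y) - H(Y) = 2.5143 - 1.5389 = 0.9754 bits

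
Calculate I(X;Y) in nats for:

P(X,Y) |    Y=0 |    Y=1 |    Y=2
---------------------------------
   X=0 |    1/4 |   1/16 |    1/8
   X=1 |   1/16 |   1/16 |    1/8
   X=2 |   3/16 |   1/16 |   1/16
0.0489 nats

Mutual information: I(X;Y) = H(X) + H(Y) - H(X,Y)

Marginals:
P(X) = (7/16, 1/4, 5/16), H(X) = 1.0717 nats
P(Y) = (1/2, 3/16, 5/16), H(Y) = 1.0239 nats

Joint entropy: H(X,Y) = 2.0467 nats

I(X;Y) = 1.0717 + 1.0239 - 2.0467 = 0.0489 nats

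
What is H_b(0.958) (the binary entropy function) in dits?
0.0757 dits

The binary entropy function is:
H(p) = -p log(p) - (1-p) log(1-p)

H(0.958) = -0.958 × log_10(0.958) - 0.042 × log_10(0.042)
H(0.958) = 0.0757 dits

Note: Binary entropy is maximized at p=0.5 (H=1 bit) and minimized at p=0 or p=1 (H=0).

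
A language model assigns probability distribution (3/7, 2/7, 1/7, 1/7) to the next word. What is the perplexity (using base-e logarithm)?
3.5860

Perplexity is e^H (or exp(H) for natural log).

First, H = -Σ p log p = 1.2770 nats
Perplexity = e^1.2770 = 3.5860

Interpretation: The model's uncertainty is equivalent to choosing uniformly among 3.6 options.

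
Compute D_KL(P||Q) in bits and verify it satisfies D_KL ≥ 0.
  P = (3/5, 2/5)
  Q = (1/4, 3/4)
0.3951 bits

KL divergence satisfies the Gibbs inequality: D_KL(P||Q) ≥ 0 for all distributions P, Q.

D_KL(P||Q) = Σ p(x) log(p(x)/q(x))
Term by term:
  x=0: 3/5 × log_2[(3/5)/(1/4)] = 0.7578
  x=1: 2/5 × log_2[(2/5)/(3/4)] = -0.3628
D_KL(P||Q) = 0.3951 bits

D_KL(P||Q) = 0.3951 ≥ 0 ✓

This non-negativity is a fundamental property: relative entropy cannot be negative because it measures how different Q is from P.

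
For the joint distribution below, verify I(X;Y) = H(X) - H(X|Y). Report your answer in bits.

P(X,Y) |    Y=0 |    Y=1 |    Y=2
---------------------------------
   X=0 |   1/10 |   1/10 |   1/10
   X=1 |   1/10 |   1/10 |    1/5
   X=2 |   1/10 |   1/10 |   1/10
I(X;Y) = 0.0200 bits

Mutual information has multiple equivalent forms:
- I(X;Y) = H(X) - H(X|Y)
- I(X;Y) = H(Y) - H(Y|X)
- I(X;Y) = H(X) + H(Y) - H(X,Y)

Computing all quantities:
H(X) = 1.5710, H(Y) = 1.5710, H(X,Y) = 3.1219
H(X|Y) = 1.5510, H(Y|X) = 1.5510

Verification:
H(X) - H(X|Y) = 1.5710 - 1.5510 = 0.0200
H(Y) - H(Y|X) = 1.5710 - 1.5510 = 0.0200
H(X) + H(Y) - H(X,Y) = 1.5710 + 1.5710 - 3.1219 = 0.0200

All forms give I(X;Y) = 0.0200 bits. ✓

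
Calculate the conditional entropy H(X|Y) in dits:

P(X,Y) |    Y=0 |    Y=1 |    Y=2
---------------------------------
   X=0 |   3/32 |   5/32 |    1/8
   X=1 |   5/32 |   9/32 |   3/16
0.2870 dits

Using the chain rule: H(X|Y) = H(X,Y) - H(Y)

First, compute H(X,Y) = 0.7525 dits

Marginal P(Y) = (1/4, 7/16, 5/16)
H(Y) = 0.4654 dits

H(X|Y) = H(X,Y) - H(Y) = 0.7525 - 0.4654 = 0.2870 dits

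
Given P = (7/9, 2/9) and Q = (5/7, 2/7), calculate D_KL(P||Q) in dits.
0.0045 dits

KL divergence: D_KL(P||Q) = Σ p(x) log(p(x)/q(x))

Computing term by term:
  x=0: 7/9 × log_10[(7/9)/(5/7)] = 7/9 × 0.0370 = 0.0288
  x=1: 2/9 × log_10[(2/9)/(2/7)] = 2/9 × -0.1091 = -0.0243

D_KL(P||Q) = 0.0045 dits

Note: KL divergence is always non-negative and equals 0 iff P = Q.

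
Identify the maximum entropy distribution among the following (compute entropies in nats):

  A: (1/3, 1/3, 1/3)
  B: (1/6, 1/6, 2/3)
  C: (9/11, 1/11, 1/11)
A

For a discrete distribution over n outcomes, entropy is maximized by the uniform distribution.

Computing entropies:
H(A) = 1.0986 nats
H(B) = 0.8676 nats
H(C) = 0.6002 nats

The uniform distribution (where all probabilities equal 1/3) achieves the maximum entropy of log_e(3) = 1.0986 nats.

Distribution A has the highest entropy.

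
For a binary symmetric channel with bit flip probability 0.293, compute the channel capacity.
0.1274 bits

For a binary symmetric channel (BSC) with error probability p:
Capacity C = 1 - H(p) bits per symbol

where H(p) = -p log₂(p) - (1-p) log₂(1-p) is the binary entropy function.

H(0.293) = 0.8726 bits
C = 1 - 0.8726 = 0.1274 bits per symbol

This means we can reliably transmit up to 0.1274 bits of information per channel use.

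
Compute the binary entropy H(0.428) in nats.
0.6827 nats

The binary entropy function is:
H(p) = -p log(p) - (1-p) log(1-p)

H(0.428) = -0.428 × log_e(0.428) - 0.572 × log_e(0.572)
H(0.428) = 0.6827 nats

Note: Binary entropy is maximized at p=0.5 (H=1 bit) and minimized at p=0 or p=1 (H=0).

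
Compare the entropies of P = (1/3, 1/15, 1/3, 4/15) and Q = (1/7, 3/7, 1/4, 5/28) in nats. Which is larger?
Q

Computing entropies in nats:
H(P) = 1.2654
H(Q) = 1.2953

Distribution Q has higher entropy.

Intuition: The distribution closer to uniform (more spread out) has higher entropy.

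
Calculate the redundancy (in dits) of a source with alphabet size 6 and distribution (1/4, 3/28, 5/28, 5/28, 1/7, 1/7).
0.0150 dits

Redundancy measures how far a source is from maximum entropy:
R = H_max - H(X)

Maximum entropy for 6 symbols: H_max = log_10(6) = 0.7782 dits
Actual entropy: H(X) = 0.7631 dits
Redundancy: R = 0.7782 - 0.7631 = 0.0150 dits

This redundancy represents potential for compression: the source could be compressed by 0.0150 dits per symbol.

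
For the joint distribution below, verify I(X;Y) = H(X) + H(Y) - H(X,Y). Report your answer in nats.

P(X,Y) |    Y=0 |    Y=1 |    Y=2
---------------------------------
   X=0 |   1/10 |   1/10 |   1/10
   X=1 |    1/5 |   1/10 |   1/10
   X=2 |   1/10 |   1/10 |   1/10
I(X;Y) = 0.0138 nats

Mutual information has multiple equivalent forms:
- I(X;Y) = H(X) - H(X|Y)
- I(X;Y) = H(Y) - H(Y|X)
- I(X;Y) = H(X) + H(Y) - H(X,Y)

Computing all quantities:
H(X) = 1.0889, H(Y) = 1.0889, H(X,Y) = 2.1640
H(X|Y) = 1.0751, H(Y|X) = 1.0751

Verification:
H(X) - H(X|Y) = 1.0889 - 1.0751 = 0.0138
H(Y) - H(Y|X) = 1.0889 - 1.0751 = 0.0138
H(X) + H(Y) - H(X,Y) = 1.0889 + 1.0889 - 2.1640 = 0.0138

All forms give I(X;Y) = 0.0138 nats. ✓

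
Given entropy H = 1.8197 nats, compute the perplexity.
6.1700

Perplexity is e^H (or exp(H) for natural log).

H = 1.8197 nats
Perplexity = e^1.8197 = 6.1700

Interpretation: The model's uncertainty is equivalent to choosing uniformly among 6.2 options.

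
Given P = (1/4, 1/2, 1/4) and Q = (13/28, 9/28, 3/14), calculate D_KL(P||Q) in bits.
0.1510 bits

KL divergence: D_KL(P||Q) = Σ p(x) log(p(x)/q(x))

Computing term by term:
  x=0: 1/4 × log_2[(1/4)/(13/28)] = 1/4 × -0.8931 = -0.2233
  x=1: 1/2 × log_2[(1/2)/(9/28)] = 1/2 × 0.6374 = 0.3187
  x=2: 1/4 × log_2[(1/4)/(3/14)] = 1/4 × 0.2224 = 0.0556

D_KL(P||Q) = 0.1510 bits

Note: KL divergence is always non-negative and equals 0 iff P = Q.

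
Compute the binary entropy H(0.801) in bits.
0.7199 bits

The binary entropy function is:
H(p) = -p log(p) - (1-p) log(1-p)

H(0.801) = -0.801 × log_2(0.801) - 0.199 × log_2(0.199)
H(0.801) = 0.7199 bits

Note: Binary entropy is maximized at p=0.5 (H=1 bit) and minimized at p=0 or p=1 (H=0).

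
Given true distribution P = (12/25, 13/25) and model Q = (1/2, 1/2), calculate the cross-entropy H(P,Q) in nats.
0.6931 nats

Cross-entropy: H(P,Q) = -Σ p(x) log q(x)

Alternatively: H(P,Q) = H(P) + D_KL(P||Q)
H(P) = 0.6923 nats
D_KL(P||Q) = 0.0008 nats

H(P,Q) = 0.6923 + 0.0008 = 0.6931 nats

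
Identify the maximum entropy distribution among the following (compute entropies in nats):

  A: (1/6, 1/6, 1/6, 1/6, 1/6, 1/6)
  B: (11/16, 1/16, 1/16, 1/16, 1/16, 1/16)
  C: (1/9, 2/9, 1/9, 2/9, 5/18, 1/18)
A

For a discrete distribution over n outcomes, entropy is maximized by the uniform distribution.

Computing entropies:
H(A) = 1.7918 nats
H(B) = 1.1240 nats
H(C) = 1.6731 nats

The uniform distribution (where all probabilities equal 1/6) achieves the maximum entropy of log_e(6) = 1.7918 nats.

Distribution A has the highest entropy.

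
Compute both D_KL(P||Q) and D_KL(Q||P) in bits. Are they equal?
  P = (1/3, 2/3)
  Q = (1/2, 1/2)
D_KL(P||Q) = 0.0817, D_KL(Q||P) = 0.0850

KL divergence is not symmetric: D_KL(P||Q) ≠ D_KL(Q||P) in general.

D_KL(P||Q) = 0.0817 bits
D_KL(Q||P) = 0.0850 bits

No, they are not equal!

This asymmetry is why KL divergence is not a true distance metric.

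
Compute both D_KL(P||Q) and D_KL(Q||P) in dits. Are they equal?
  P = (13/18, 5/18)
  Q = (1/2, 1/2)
D_KL(P||Q) = 0.0444, D_KL(Q||P) = 0.0478

KL divergence is not symmetric: D_KL(P||Q) ≠ D_KL(Q||P) in general.

D_KL(P||Q) = 0.0444 dits
D_KL(Q||P) = 0.0478 dits

No, they are not equal!

This asymmetry is why KL divergence is not a true distance metric.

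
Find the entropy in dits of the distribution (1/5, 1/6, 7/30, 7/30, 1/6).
0.6941 dits

Shannon entropy is H(X) = -Σ p(x) log p(x).

For P = (1/5, 1/6, 7/30, 7/30, 1/6):
H = -1/5 × log_10(1/5) -1/6 × log_10(1/6) -7/30 × log_10(7/30) -7/30 × log_10(7/30) -1/6 × log_10(1/6)
H = 0.6941 dits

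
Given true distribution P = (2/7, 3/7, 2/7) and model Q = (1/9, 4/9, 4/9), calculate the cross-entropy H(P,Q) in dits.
0.5242 dits

Cross-entropy: H(P,Q) = -Σ p(x) log q(x)

Alternatively: H(P,Q) = H(P) + D_KL(P||Q)
H(P) = 0.4686 dits
D_KL(P||Q) = 0.0556 dits

H(P,Q) = 0.4686 + 0.0556 = 0.5242 dits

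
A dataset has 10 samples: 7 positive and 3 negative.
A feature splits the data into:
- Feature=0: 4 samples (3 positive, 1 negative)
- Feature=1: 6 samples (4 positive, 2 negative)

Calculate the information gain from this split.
0.0058 bits

Information Gain = H(Y) - H(Y|Feature)

Before split:
P(positive) = 7/10 = 0.7000
H(Y) = 0.8813 bits

After split:
Feature=0: H = 0.8113 bits (weight = 4/10)
Feature=1: H = 0.9183 bits (weight = 6/10)
H(Y|Feature) = (4/10)×0.8113 + (6/10)×0.9183 = 0.8755 bits

Information Gain = 0.8813 - 0.8755 = 0.0058 bits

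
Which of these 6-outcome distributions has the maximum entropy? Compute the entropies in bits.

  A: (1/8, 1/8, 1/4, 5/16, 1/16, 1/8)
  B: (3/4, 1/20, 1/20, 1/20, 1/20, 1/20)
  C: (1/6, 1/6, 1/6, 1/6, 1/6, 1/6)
C

For a discrete distribution over n outcomes, entropy is maximized by the uniform distribution.

Computing entropies:
H(A) = 2.3994 bits
H(B) = 1.3918 bits
H(C) = 2.5850 bits

The uniform distribution (where all probabilities equal 1/6) achieves the maximum entropy of log_2(6) = 2.5850 bits.

Distribution C has the highest entropy.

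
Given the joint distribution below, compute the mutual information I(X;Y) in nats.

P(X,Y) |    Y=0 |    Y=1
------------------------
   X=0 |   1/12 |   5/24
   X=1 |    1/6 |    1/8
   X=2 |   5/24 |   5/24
0.0272 nats

Mutual information: I(X;Y) = H(X) + H(Y) - H(X,Y)

Marginals:
P(X) = (7/24, 7/24, 5/12), H(X) = 1.0835 nats
P(Y) = (11/24, 13/24), H(Y) = 0.6897 nats

Joint entropy: H(X,Y) = 1.7460 nats

I(X;Y) = 1.0835 + 0.6897 - 1.7460 = 0.0272 nats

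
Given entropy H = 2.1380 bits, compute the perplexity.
4.4015

Perplexity is 2^H (or exp(H) for natural log).

H = 2.1380 bits
Perplexity = 2^2.1380 = 4.4015

Interpretation: The model's uncertainty is equivalent to choosing uniformly among 4.4 options.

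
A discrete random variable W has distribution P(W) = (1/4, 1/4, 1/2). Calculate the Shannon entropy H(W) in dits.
0.4515 dits

Shannon entropy is H(X) = -Σ p(x) log p(x).

For P = (1/4, 1/4, 1/2):
H = -1/4 × log_10(1/4) -1/4 × log_10(1/4) -1/2 × log_10(1/2)
H = 0.4515 dits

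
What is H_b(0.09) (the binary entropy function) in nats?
0.3025 nats

The binary entropy function is:
H(p) = -p log(p) - (1-p) log(1-p)

H(0.09) = -0.09 × log_e(0.09) - 0.91 × log_e(0.91)
H(0.09) = 0.3025 nats

Note: Binary entropy is maximized at p=0.5 (H=1 bit) and minimized at p=0 or p=1 (H=0).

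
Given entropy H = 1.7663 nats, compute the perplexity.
5.8492

Perplexity is e^H (or exp(H) for natural log).

H = 1.7663 nats
Perplexity = e^1.7663 = 5.8492

Interpretation: The model's uncertainty is equivalent to choosing uniformly among 5.8 options.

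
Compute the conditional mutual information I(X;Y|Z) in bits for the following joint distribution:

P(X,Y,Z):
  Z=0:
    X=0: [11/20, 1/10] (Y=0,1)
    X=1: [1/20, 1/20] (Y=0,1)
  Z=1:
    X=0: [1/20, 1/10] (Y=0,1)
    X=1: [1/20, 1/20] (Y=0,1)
0.0438 bits

Conditional mutual information: I(X;Y|Z) = H(X|Z) + H(Y|Z) - H(X,Y|Z)

H(Z) = 0.8113
H(X,Z) = 1.4789 → H(X|Z) = 0.6676
H(Y,Z) = 1.5955 → H(Y|Z) = 0.7842
H(X,Y,Z) = 2.2192 → H(X,Y|Z) = 1.4080

I(X;Y|Z) = 0.6676 + 0.7842 - 1.4080 = 0.0438 bits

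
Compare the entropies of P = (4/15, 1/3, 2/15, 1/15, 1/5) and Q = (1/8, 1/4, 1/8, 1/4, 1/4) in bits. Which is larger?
Q

Computing entropies in bits:
H(P) = 2.1493
H(Q) = 2.2500

Distribution Q has higher entropy.

Intuition: The distribution closer to uniform (more spread out) has higher entropy.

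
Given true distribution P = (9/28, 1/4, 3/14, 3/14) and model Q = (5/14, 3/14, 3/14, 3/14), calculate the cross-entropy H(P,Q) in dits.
0.5977 dits

Cross-entropy: H(P,Q) = -Σ p(x) log q(x)

Alternatively: H(P,Q) = H(P) + D_KL(P||Q)
H(P) = 0.5957 dits
D_KL(P||Q) = 0.0020 dits

H(P,Q) = 0.5957 + 0.0020 = 0.5977 dits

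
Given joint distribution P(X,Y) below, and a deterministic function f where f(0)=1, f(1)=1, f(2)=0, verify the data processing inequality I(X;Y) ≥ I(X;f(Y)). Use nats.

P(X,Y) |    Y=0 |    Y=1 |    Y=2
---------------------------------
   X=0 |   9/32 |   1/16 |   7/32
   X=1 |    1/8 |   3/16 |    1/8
I(X;Y) = 0.0687, I(X;f(Y)) = 0.0059, inequality holds: 0.0687 ≥ 0.0059

Data Processing Inequality: For any Markov chain X → Y → Z, we have I(X;Y) ≥ I(X;Z).

Here Z = f(Y) is a deterministic function of Y, forming X → Y → Z.

Original I(X;Y) = 0.0687 nats

After applying f:
P(X,Z) where Z=f(Y):
- P(X,Z=0) = P(X,Y=2)
- P(X,Z=1) = P(X,Y=0) + P(X,Y=1)

I(X;Z) = I(X;f(Y)) = 0.0059 nats

Verification: 0.0687 ≥ 0.0059 ✓

Information cannot be created by processing; the function f can only lose information about X.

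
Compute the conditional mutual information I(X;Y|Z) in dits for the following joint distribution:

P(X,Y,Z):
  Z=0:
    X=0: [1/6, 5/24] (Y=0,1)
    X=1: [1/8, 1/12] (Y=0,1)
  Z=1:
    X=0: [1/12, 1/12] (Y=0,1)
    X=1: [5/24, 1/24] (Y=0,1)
0.0143 dits

Conditional mutual information: I(X;Y|Z) = H(X|Z) + H(Y|Z) - H(X,Y|Z)

H(Z) = 0.2950
H(X,Z) = 0.5819 → H(X|Z) = 0.2869
H(Y,Z) = 0.5811 → H(Y|Z) = 0.2861
H(X,Y,Z) = 0.8537 → H(X,Y|Z) = 0.5588

I(X;Y|Z) = 0.2869 + 0.2861 - 0.5588 = 0.0143 dits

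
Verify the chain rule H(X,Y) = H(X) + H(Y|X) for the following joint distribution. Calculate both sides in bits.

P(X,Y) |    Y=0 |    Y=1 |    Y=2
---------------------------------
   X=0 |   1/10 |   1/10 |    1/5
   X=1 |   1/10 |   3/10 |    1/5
H(X,Y) = 2.4464, H(X) = 0.9710, H(Y|X) = 1.4755 (all in bits)

Chain rule: H(X,Y) = H(X) + H(Y|X)

Left side — joint entropy directly:
H(X,Y) = -Σ p(x,y) log p(x,y) = 2.4464 bits

Right side — compute H(Y|X) from the conditional distributions:
P(X) = (2/5, 3/5), so H(X) = 0.9710 bits
H(Y|X) = Σ_x P(X=x) · H(Y|X=x):
  P(Y|X=0) = (1/4, 1/4, 1/2), H(Y|X=0) = 1.5000, weight P(X=0) = 2/5
  P(Y|X=1) = (1/6, 1/2, 1/3), H(Y|X=1) = 1.4591, weight P(X=1) = 3/5
H(Y|X) = 1.4755 bits

H(X) + H(Y|X) = 0.9710 + 1.4755 = 2.4464 bits

Both sides equal 2.4464 bits. ✓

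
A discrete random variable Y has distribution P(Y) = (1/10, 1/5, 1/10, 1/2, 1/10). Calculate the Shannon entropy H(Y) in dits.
0.5903 dits

Shannon entropy is H(X) = -Σ p(x) log p(x).

For P = (1/10, 1/5, 1/10, 1/2, 1/10):
H = -1/10 × log_10(1/10) -1/5 × log_10(1/5) -1/10 × log_10(1/10) -1/2 × log_10(1/2) -1/10 × log_10(1/10)
H = 0.5903 dits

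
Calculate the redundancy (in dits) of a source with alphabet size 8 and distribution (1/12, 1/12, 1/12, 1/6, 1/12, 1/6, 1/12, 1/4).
0.0435 dits

Redundancy measures how far a source is from maximum entropy:
R = H_max - H(X)

Maximum entropy for 8 symbols: H_max = log_10(8) = 0.9031 dits
Actual entropy: H(X) = 0.8596 dits
Redundancy: R = 0.9031 - 0.8596 = 0.0435 dits

This redundancy represents potential for compression: the source could be compressed by 0.0435 dits per symbol.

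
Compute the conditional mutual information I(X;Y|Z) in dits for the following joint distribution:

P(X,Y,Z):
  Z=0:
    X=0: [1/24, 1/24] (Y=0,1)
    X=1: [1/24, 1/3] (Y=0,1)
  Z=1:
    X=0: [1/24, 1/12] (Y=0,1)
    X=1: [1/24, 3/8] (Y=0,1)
0.0201 dits

Conditional mutual information: I(X;Y|Z) = H(X|Z) + H(Y|Z) - H(X,Y|Z)

H(Z) = 0.2995
H(X,Z) = 0.5210 → H(X|Z) = 0.2215
H(Y,Z) = 0.4949 → H(Y|Z) = 0.1954
H(X,Y,Z) = 0.6963 → H(X,Y|Z) = 0.3967

I(X;Y|Z) = 0.2215 + 0.1954 - 0.3967 = 0.0201 dits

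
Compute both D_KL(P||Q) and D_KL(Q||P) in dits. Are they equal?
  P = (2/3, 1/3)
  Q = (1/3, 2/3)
D_KL(P||Q) = 0.1003, D_KL(Q||P) = 0.1003

KL divergence is not symmetric: D_KL(P||Q) ≠ D_KL(Q||P) in general.

D_KL(P||Q) = 0.1003 dits
D_KL(Q||P) = 0.1003 dits

In this case they happen to be equal (to 4 decimal places).

This asymmetry is why KL divergence is not a true distance metric.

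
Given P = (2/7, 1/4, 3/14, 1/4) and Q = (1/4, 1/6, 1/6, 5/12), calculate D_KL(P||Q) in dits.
0.0285 dits

KL divergence: D_KL(P||Q) = Σ p(x) log(p(x)/q(x))

Computing term by term:
  x=0: 2/7 × log_10[(2/7)/(1/4)] = 2/7 × 0.0580 = 0.0166
  x=1: 1/4 × log_10[(1/4)/(1/6)] = 1/4 × 0.1761 = 0.0440
  x=2: 3/14 × log_10[(3/14)/(1/6)] = 3/14 × 0.1091 = 0.0234
  x=3: 1/4 × log_10[(1/4)/(5/12)] = 1/4 × -0.2218 = -0.0555

D_KL(P||Q) = 0.0285 dits

Note: KL divergence is always non-negative and equals 0 iff P = Q.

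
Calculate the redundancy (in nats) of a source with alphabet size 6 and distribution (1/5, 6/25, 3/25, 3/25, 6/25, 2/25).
0.0739 nats

Redundancy measures how far a source is from maximum entropy:
R = H_max - H(X)

Maximum entropy for 6 symbols: H_max = log_e(6) = 1.7918 nats
Actual entropy: H(X) = 1.7178 nats
Redundancy: R = 1.7918 - 1.7178 = 0.0739 nats

This redundancy represents potential for compression: the source could be compressed by 0.0739 nats per symbol.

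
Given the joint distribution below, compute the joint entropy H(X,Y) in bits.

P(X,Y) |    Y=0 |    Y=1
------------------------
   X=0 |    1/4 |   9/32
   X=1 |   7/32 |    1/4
1.9943 bits

Joint entropy is H(X,Y) = -Σ_{x,y} p(x,y) log p(x,y).

Summing over all non-zero entries:
H(X,Y) = -[1/4·log_2(1/4) + 9/32·log_2(9/32) + 7/32·log_2(7/32) + 1/4·log_2(1/4)]
H(X,Y) = 1.9943 bits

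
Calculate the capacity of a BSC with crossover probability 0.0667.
0.6465 bits

For a binary symmetric channel (BSC) with error probability p:
Capacity C = 1 - H(p) bits per symbol

where H(p) = -p log₂(p) - (1-p) log₂(1-p) is the binary entropy function.

H(0.0667) = 0.3535 bits
C = 1 - 0.3535 = 0.6465 bits per symbol

This means we can reliably transmit up to 0.6465 bits of information per channel use.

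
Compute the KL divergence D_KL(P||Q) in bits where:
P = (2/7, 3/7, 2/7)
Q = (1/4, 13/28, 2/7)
0.0056 bits

KL divergence: D_KL(P||Q) = Σ p(x) log(p(x)/q(x))

Computing term by term:
  x=0: 2/7 × log_2[(2/7)/(1/4)] = 2/7 × 0.1926 = 0.0550
  x=1: 3/7 × log_2[(3/7)/(13/28)] = 3/7 × -0.1155 = -0.0495
  x=2: 2/7 × log_2[(2/7)/(2/7)] = 2/7 × 0.0000 = 0.0000

D_KL(P||Q) = 0.0056 bits

Note: KL divergence is always non-negative and equals 0 iff P = Q.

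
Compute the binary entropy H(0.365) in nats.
0.6562 nats

The binary entropy function is:
H(p) = -p log(p) - (1-p) log(1-p)

H(0.365) = -0.365 × log_e(0.365) - 0.635 × log_e(0.635)
H(0.365) = 0.6562 nats

Note: Binary entropy is maximized at p=0.5 (H=1 bit) and minimized at p=0 or p=1 (H=0).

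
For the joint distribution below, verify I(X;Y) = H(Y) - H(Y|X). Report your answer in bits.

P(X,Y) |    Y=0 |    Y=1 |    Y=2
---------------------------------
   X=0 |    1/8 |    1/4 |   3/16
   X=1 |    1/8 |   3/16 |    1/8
I(X;Y) = 0.0042 bits

Mutual information has multiple equivalent forms:
- I(X;Y) = H(X) - H(X|Y)
- I(X;Y) = H(Y) - H(Y|X)
- I(X;Y) = H(X) + H(Y) - H(X,Y)

Computing all quantities:
H(X) = 0.9887, H(Y) = 1.5462, H(X,Y) = 2.5306
H(X|Y) = 0.9845, H(Y|X) = 1.5419

Verification:
H(X) - H(X|Y) = 0.9887 - 0.9845 = 0.0042
H(Y) - H(Y|X) = 1.5462 - 1.5419 = 0.0042
H(X) + H(Y) - H(X,Y) = 0.9887 + 1.5462 - 2.5306 = 0.0042

All forms give I(X;Y) = 0.0042 bits. ✓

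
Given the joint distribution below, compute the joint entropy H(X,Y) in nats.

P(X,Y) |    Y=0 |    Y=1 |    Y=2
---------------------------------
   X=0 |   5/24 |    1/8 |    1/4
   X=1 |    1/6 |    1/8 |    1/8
1.7518 nats

Joint entropy is H(X,Y) = -Σ_{x,y} p(x,y) log p(x,y).

Summing over all non-zero entries:
H(X,Y) = -[5/24·log_e(5/24) + 1/8·log_e(1/8) + 1/4·log_e(1/4) + 1/6·log_e(1/6) + 1/8·log_e(1/8) + 1/8·log_e(1/8)]
H(X,Y) = 1.7518 nats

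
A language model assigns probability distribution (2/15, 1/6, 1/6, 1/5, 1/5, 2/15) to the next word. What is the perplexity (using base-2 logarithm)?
5.9200

Perplexity is 2^H (or exp(H) for natural log).

First, H = -Σ p log p = 2.5656 bits
Perplexity = 2^2.5656 = 5.9200

Interpretation: The model's uncertainty is equivalent to choosing uniformly among 5.9 options.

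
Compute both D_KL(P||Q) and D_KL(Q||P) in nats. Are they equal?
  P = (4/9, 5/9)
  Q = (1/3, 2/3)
D_KL(P||Q) = 0.0266, D_KL(Q||P) = 0.0257

KL divergence is not symmetric: D_KL(P||Q) ≠ D_KL(Q||P) in general.

D_KL(P||Q) = 0.0266 nats
D_KL(Q||P) = 0.0257 nats

No, they are not equal!

This asymmetry is why KL divergence is not a true distance metric.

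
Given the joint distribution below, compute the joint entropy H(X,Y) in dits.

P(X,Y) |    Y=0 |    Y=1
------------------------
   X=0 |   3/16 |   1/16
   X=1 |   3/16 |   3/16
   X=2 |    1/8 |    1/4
0.7476 dits

Joint entropy is H(X,Y) = -Σ_{x,y} p(x,y) log p(x,y).

Summing over all non-zero entries:
H(X,Y) = -[3/16·log_10(3/16) + 1/16·log_10(1/16) + 3/16·log_10(3/16) + 3/16·log_10(3/16) + 1/8·log_10(1/8) + 1/4·log_10(1/4)]
H(X,Y) = 0.7476 dits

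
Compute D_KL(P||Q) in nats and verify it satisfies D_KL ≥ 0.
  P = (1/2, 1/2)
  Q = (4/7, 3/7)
0.0103 nats

KL divergence satisfies the Gibbs inequality: D_KL(P||Q) ≥ 0 for all distributions P, Q.

D_KL(P||Q) = Σ p(x) log(p(x)/q(x))
Term by term:
  x=0: 1/2 × log_e[(1/2)/(4/7)] = -0.0668
  x=1: 1/2 × log_e[(1/2)/(3/7)] = 0.0771
D_KL(P||Q) = 0.0103 nats

D_KL(P||Q) = 0.0103 ≥ 0 ✓

This non-negativity is a fundamental property: relative entropy cannot be negative because it measures how different Q is from P.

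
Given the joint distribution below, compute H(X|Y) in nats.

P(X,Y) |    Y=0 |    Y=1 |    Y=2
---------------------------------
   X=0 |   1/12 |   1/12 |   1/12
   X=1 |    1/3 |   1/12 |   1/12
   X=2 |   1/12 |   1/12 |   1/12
0.9831 nats

Using the chain rule: H(X|Y) = H(X,Y) - H(Y)

First, compute H(X,Y) = 2.0228 nats

Marginal P(Y) = (1/2, 1/4, 1/4)
H(Y) = 1.0397 nats

H(X|Y) = H(X,Y) - H(Y) = 2.0228 - 1.0397 = 0.9831 nats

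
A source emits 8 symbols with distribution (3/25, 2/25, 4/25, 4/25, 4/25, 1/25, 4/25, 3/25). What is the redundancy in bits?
0.0965 bits

Redundancy measures how far a source is from maximum entropy:
R = H_max - H(X)

Maximum entropy for 8 symbols: H_max = log_2(8) = 3.0000 bits
Actual entropy: H(X) = 2.9035 bits
Redundancy: R = 3.0000 - 2.9035 = 0.0965 bits

This redundancy represents potential for compression: the source could be compressed by 0.0965 bits per symbol.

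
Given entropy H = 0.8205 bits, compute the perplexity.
1.7660

Perplexity is 2^H (or exp(H) for natural log).

H = 0.8205 bits
Perplexity = 2^0.8205 = 1.7660

Interpretation: The model's uncertainty is equivalent to choosing uniformly among 1.8 options.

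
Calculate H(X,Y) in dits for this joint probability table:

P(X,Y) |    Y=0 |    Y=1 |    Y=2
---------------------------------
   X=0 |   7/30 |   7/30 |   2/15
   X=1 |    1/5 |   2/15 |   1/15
0.7465 dits

Joint entropy is H(X,Y) = -Σ_{x,y} p(x,y) log p(x,y).

Summing over all non-zero entries:
H(X,Y) = -[7/30·log_10(7/30) + 7/30·log_10(7/30) + 2/15·log_10(2/15) + 1/5·log_10(1/5) + 2/15·log_10(2/15) + 1/15·log_10(1/15)]
H(X,Y) = 0.7465 dits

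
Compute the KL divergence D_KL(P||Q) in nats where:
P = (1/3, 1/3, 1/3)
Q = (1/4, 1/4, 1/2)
0.0566 nats

KL divergence: D_KL(P||Q) = Σ p(x) log(p(x)/q(x))

Computing term by term:
  x=0: 1/3 × log_e[(1/3)/(1/4)] = 1/3 × 0.2877 = 0.0959
  x=1: 1/3 × log_e[(1/3)/(1/4)] = 1/3 × 0.2877 = 0.0959
  x=2: 1/3 × log_e[(1/3)/(1/2)] = 1/3 × -0.4055 = -0.1352

D_KL(P||Q) = 0.0566 nats

Note: KL divergence is always non-negative and equals 0 iff P = Q.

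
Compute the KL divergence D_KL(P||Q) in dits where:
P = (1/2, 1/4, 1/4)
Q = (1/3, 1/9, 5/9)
0.0894 dits

KL divergence: D_KL(P||Q) = Σ p(x) log(p(x)/q(x))

Computing term by term:
  x=0: 1/2 × log_10[(1/2)/(1/3)] = 1/2 × 0.1761 = 0.0880
  x=1: 1/4 × log_10[(1/4)/(1/9)] = 1/4 × 0.3522 = 0.0880
  x=2: 1/4 × log_10[(1/4)/(5/9)] = 1/4 × -0.3468 = -0.0867

D_KL(P||Q) = 0.0894 dits

Note: KL divergence is always non-negative and equals 0 iff P = Q.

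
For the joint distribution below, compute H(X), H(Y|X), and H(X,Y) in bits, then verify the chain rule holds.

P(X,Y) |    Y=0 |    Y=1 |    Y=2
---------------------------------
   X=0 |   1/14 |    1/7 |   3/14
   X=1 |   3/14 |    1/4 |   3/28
H(X,Y) = 2.4707, H(X) = 0.9852, H(Y|X) = 1.4855 (all in bits)

Chain rule: H(X,Y) = H(X) + H(Y|X)

Left side — joint entropy directly:
H(X,Y) = -Σ p(x,y) log p(x,y) = 2.4707 bits

Right side — compute H(Y|X) from the conditional distributions:
P(X) = (3/7, 4/7), so H(X) = 0.9852 bits
H(Y|X) = Σ_x P(X=x) · H(Y|X=x):
  P(Y|X=0) = (1/6, 1/3, 1/2), H(Y|X=0) = 1.4591, weight P(X=0) = 3/7
  P(Y|X=1) = (3/8, 7/16, 3/16), H(Y|X=1) = 1.5052, weight P(X=1) = 4/7
H(Y|X) = 1.4855 bits

H(X) + H(Y|X) = 0.9852 + 1.4855 = 2.4707 bits

Both sides equal 2.4707 bits. ✓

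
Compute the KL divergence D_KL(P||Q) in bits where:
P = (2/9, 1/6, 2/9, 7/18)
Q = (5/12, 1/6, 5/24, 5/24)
0.1693 bits

KL divergence: D_KL(P||Q) = Σ p(x) log(p(x)/q(x))

Computing term by term:
  x=0: 2/9 × log_2[(2/9)/(5/12)] = 2/9 × -0.9069 = -0.2015
  x=1: 1/6 × log_2[(1/6)/(1/6)] = 1/6 × 0.0000 = 0.0000
  x=2: 2/9 × log_2[(2/9)/(5/24)] = 2/9 × 0.0931 = 0.0207
  x=3: 7/18 × log_2[(7/18)/(5/24)] = 7/18 × 0.9005 = 0.3502

D_KL(P||Q) = 0.1693 bits

Note: KL divergence is always non-negative and equals 0 iff P = Q.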